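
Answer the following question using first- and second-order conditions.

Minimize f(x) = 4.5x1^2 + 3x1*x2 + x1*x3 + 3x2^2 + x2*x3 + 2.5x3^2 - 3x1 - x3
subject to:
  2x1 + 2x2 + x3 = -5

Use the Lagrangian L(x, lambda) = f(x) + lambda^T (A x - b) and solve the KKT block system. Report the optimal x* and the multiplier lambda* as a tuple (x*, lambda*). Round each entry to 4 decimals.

Form the Lagrangian:
  L(x, lambda) = (1/2) x^T Q x + c^T x + lambda^T (A x - b)
Stationarity (grad_x L = 0): Q x + c + A^T lambda = 0.
Primal feasibility: A x = b.

This gives the KKT block system:
  [ Q   A^T ] [ x     ]   [-c ]
  [ A    0  ] [ lambda ] = [ b ]

Solving the linear system:
  x*      = (-0.3968, -1.7937, -0.619)
  lambda* = (6.2857)
  f(x*)   = 16.619

x* = (-0.3968, -1.7937, -0.619), lambda* = (6.2857)


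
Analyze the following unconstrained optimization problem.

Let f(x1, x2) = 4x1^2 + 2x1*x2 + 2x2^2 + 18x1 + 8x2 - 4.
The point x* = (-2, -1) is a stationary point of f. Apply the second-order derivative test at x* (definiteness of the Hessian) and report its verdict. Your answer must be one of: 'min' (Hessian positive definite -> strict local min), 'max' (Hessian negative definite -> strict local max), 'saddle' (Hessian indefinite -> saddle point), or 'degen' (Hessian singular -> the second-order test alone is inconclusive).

Compute the Hessian H = grad^2 f:
  H = [[8, 2], [2, 4]]
Verify stationarity: grad f(x*) = H x* + g = (0, 0).
Eigenvalues of H: 3.1716, 8.8284.
Both eigenvalues > 0, so H is positive definite -> x* is a strict local min.

min


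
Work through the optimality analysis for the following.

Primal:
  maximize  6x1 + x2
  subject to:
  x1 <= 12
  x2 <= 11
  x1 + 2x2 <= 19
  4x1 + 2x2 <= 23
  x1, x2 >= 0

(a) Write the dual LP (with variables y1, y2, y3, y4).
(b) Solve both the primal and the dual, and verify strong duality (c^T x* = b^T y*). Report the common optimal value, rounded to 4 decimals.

The standard primal-dual pair for 'max c^T x s.t. A x <= b, x >= 0' is:
  Dual:  min b^T y  s.t.  A^T y >= c,  y >= 0.

So the dual LP is:
  minimize  12y1 + 11y2 + 19y3 + 23y4
  subject to:
    y1 + y3 + 4y4 >= 6
    y2 + 2y3 + 2y4 >= 1
    y1, y2, y3, y4 >= 0

Solving the primal: x* = (5.75, 0).
  primal value c^T x* = 34.5.
Solving the dual: y* = (0, 0, 0, 1.5).
  dual value b^T y* = 34.5.
Strong duality: c^T x* = b^T y*. Confirmed.

34.5


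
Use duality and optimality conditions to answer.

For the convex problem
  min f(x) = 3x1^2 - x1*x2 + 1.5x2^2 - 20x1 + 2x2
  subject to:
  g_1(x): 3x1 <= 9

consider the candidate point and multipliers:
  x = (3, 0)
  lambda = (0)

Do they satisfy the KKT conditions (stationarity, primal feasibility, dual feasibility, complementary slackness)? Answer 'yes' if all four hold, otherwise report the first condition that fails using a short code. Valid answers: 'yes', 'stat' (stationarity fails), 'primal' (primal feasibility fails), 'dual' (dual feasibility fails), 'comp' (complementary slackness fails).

Gradient of f: grad f(x) = Q x + c = (-2, -1)
Constraint values g_i(x) = a_i^T x - b_i:
  g_1((3, 0)) = 0
Stationarity residual: grad f(x) + sum_i lambda_i a_i = (-2, -1)
  -> stationarity FAILS
Primal feasibility (all g_i <= 0): OK
Dual feasibility (all lambda_i >= 0): OK
Complementary slackness (lambda_i * g_i(x) = 0 for all i): OK

Verdict: the first failing condition is stationarity -> stat.

stat


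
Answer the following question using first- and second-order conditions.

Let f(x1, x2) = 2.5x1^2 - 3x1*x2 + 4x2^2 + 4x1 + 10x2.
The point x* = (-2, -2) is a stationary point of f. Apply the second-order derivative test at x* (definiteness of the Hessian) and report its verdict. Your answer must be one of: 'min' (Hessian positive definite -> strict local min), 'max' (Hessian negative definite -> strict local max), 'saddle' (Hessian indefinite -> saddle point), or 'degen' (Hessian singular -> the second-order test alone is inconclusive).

Compute the Hessian H = grad^2 f:
  H = [[5, -3], [-3, 8]]
Verify stationarity: grad f(x*) = H x* + g = (0, 0).
Eigenvalues of H: 3.1459, 9.8541.
Both eigenvalues > 0, so H is positive definite -> x* is a strict local min.

min


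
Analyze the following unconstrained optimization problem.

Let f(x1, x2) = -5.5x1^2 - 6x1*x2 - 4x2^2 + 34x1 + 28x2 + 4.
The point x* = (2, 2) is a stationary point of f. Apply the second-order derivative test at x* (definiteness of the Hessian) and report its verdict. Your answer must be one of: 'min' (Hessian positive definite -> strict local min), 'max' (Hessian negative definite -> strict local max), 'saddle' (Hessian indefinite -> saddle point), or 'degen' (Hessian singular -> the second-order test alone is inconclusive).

Compute the Hessian H = grad^2 f:
  H = [[-11, -6], [-6, -8]]
Verify stationarity: grad f(x*) = H x* + g = (0, 0).
Eigenvalues of H: -15.6847, -3.3153.
Both eigenvalues < 0, so H is negative definite -> x* is a strict local max.

max


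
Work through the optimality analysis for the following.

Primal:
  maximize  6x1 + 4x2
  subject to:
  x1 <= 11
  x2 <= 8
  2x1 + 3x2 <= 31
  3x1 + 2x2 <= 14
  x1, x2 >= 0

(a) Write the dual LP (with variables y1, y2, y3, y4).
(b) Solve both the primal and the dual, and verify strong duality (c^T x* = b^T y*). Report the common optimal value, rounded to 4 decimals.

The standard primal-dual pair for 'max c^T x s.t. A x <= b, x >= 0' is:
  Dual:  min b^T y  s.t.  A^T y >= c,  y >= 0.

So the dual LP is:
  minimize  11y1 + 8y2 + 31y3 + 14y4
  subject to:
    y1 + 2y3 + 3y4 >= 6
    y2 + 3y3 + 2y4 >= 4
    y1, y2, y3, y4 >= 0

Solving the primal: x* = (4.6667, 0).
  primal value c^T x* = 28.
Solving the dual: y* = (0, 0, 0, 2).
  dual value b^T y* = 28.
Strong duality: c^T x* = b^T y*. Confirmed.

28


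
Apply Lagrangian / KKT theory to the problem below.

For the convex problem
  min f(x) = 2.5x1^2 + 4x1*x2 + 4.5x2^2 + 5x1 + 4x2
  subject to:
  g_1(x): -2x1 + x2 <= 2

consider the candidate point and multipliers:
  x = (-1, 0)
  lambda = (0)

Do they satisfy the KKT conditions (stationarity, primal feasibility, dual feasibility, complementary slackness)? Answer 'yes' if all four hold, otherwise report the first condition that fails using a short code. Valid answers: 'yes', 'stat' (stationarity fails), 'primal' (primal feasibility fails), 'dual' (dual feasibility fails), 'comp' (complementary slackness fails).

Gradient of f: grad f(x) = Q x + c = (0, 0)
Constraint values g_i(x) = a_i^T x - b_i:
  g_1((-1, 0)) = 0
Stationarity residual: grad f(x) + sum_i lambda_i a_i = (0, 0)
  -> stationarity OK
Primal feasibility (all g_i <= 0): OK
Dual feasibility (all lambda_i >= 0): OK
Complementary slackness (lambda_i * g_i(x) = 0 for all i): OK

Verdict: yes, KKT holds.

yes


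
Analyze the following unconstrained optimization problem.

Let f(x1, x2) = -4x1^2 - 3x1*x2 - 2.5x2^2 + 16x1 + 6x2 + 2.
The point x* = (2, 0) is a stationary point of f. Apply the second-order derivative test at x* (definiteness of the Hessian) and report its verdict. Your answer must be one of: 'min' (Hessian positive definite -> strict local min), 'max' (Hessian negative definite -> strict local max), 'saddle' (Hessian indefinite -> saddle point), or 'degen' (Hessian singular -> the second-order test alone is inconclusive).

Compute the Hessian H = grad^2 f:
  H = [[-8, -3], [-3, -5]]
Verify stationarity: grad f(x*) = H x* + g = (0, 0).
Eigenvalues of H: -9.8541, -3.1459.
Both eigenvalues < 0, so H is negative definite -> x* is a strict local max.

max


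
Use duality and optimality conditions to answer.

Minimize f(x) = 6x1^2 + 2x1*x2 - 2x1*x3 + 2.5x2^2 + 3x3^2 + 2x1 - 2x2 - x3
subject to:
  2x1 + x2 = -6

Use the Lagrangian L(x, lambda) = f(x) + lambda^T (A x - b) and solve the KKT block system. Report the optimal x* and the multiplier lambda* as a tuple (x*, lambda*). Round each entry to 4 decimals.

Form the Lagrangian:
  L(x, lambda) = (1/2) x^T Q x + c^T x + lambda^T (A x - b)
Stationarity (grad_x L = 0): Q x + c + A^T lambda = 0.
Primal feasibility: A x = b.

This gives the KKT block system:
  [ Q   A^T ] [ x     ]   [-c ]
  [ A    0  ] [ lambda ] = [ b ]

Solving the linear system:
  x*      = (-2.3, -1.4, -0.6)
  lambda* = (13.6)
  f(x*)   = 40.2

x* = (-2.3, -1.4, -0.6), lambda* = (13.6)


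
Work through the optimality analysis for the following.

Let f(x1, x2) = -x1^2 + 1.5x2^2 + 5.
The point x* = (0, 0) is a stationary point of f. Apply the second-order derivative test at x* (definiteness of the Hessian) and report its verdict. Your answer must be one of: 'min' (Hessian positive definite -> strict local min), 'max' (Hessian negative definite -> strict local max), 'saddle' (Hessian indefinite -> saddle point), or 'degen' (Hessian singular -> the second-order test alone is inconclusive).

Compute the Hessian H = grad^2 f:
  H = [[-2, 0], [0, 3]]
Verify stationarity: grad f(x*) = H x* + g = (0, 0).
Eigenvalues of H: -2, 3.
Eigenvalues have mixed signs, so H is indefinite -> x* is a saddle point.

saddle


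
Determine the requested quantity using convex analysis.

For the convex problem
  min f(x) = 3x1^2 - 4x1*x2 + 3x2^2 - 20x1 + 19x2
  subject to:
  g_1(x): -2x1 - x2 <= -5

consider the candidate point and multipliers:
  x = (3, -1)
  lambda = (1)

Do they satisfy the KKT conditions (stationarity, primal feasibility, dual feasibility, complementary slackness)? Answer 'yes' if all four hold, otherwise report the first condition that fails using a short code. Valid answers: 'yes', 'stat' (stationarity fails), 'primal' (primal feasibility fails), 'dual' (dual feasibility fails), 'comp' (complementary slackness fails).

Gradient of f: grad f(x) = Q x + c = (2, 1)
Constraint values g_i(x) = a_i^T x - b_i:
  g_1((3, -1)) = 0
Stationarity residual: grad f(x) + sum_i lambda_i a_i = (0, 0)
  -> stationarity OK
Primal feasibility (all g_i <= 0): OK
Dual feasibility (all lambda_i >= 0): OK
Complementary slackness (lambda_i * g_i(x) = 0 for all i): OK

Verdict: yes, KKT holds.

yes


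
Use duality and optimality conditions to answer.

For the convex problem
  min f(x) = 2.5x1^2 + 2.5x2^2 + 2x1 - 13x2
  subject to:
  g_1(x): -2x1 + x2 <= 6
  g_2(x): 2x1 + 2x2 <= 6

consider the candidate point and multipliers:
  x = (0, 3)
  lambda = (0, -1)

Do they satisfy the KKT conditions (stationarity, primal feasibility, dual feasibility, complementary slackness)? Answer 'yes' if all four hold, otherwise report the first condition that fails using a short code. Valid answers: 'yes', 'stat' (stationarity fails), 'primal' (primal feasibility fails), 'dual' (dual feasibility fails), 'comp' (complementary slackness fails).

Gradient of f: grad f(x) = Q x + c = (2, 2)
Constraint values g_i(x) = a_i^T x - b_i:
  g_1((0, 3)) = -3
  g_2((0, 3)) = 0
Stationarity residual: grad f(x) + sum_i lambda_i a_i = (0, 0)
  -> stationarity OK
Primal feasibility (all g_i <= 0): OK
Dual feasibility (all lambda_i >= 0): FAILS
Complementary slackness (lambda_i * g_i(x) = 0 for all i): OK

Verdict: the first failing condition is dual_feasibility -> dual.

dual


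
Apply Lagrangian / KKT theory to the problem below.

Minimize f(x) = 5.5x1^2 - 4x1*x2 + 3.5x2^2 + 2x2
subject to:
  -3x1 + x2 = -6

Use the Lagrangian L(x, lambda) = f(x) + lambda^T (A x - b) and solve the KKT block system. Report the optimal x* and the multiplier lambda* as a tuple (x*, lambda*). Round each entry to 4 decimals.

Form the Lagrangian:
  L(x, lambda) = (1/2) x^T Q x + c^T x + lambda^T (A x - b)
Stationarity (grad_x L = 0): Q x + c + A^T lambda = 0.
Primal feasibility: A x = b.

This gives the KKT block system:
  [ Q   A^T ] [ x     ]   [-c ]
  [ A    0  ] [ lambda ] = [ b ]

Solving the linear system:
  x*      = (1.92, -0.24)
  lambda* = (7.36)
  f(x*)   = 21.84

x* = (1.92, -0.24), lambda* = (7.36)


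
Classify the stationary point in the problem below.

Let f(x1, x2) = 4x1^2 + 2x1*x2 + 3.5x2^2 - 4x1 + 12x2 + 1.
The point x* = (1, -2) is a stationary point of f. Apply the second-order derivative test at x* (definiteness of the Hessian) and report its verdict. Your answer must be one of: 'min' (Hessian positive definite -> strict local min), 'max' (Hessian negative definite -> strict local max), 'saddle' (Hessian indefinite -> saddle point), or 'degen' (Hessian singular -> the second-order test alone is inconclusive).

Compute the Hessian H = grad^2 f:
  H = [[8, 2], [2, 7]]
Verify stationarity: grad f(x*) = H x* + g = (0, 0).
Eigenvalues of H: 5.4384, 9.5616.
Both eigenvalues > 0, so H is positive definite -> x* is a strict local min.

min


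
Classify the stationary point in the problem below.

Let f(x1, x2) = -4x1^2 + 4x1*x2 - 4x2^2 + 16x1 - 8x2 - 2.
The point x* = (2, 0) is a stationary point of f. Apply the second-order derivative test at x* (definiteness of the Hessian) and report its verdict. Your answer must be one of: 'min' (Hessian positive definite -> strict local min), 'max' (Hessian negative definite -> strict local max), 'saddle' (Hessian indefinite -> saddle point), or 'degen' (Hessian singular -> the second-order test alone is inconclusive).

Compute the Hessian H = grad^2 f:
  H = [[-8, 4], [4, -8]]
Verify stationarity: grad f(x*) = H x* + g = (0, 0).
Eigenvalues of H: -12, -4.
Both eigenvalues < 0, so H is negative definite -> x* is a strict local max.

max


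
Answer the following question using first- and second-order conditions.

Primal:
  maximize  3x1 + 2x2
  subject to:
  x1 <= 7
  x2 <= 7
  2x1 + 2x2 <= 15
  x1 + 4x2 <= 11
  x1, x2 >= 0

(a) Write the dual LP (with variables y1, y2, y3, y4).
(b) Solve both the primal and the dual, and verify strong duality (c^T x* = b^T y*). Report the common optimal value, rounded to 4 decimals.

The standard primal-dual pair for 'max c^T x s.t. A x <= b, x >= 0' is:
  Dual:  min b^T y  s.t.  A^T y >= c,  y >= 0.

So the dual LP is:
  minimize  7y1 + 7y2 + 15y3 + 11y4
  subject to:
    y1 + 2y3 + y4 >= 3
    y2 + 2y3 + 4y4 >= 2
    y1, y2, y3, y4 >= 0

Solving the primal: x* = (7, 0.5).
  primal value c^T x* = 22.
Solving the dual: y* = (1, 0, 1, 0).
  dual value b^T y* = 22.
Strong duality: c^T x* = b^T y*. Confirmed.

22


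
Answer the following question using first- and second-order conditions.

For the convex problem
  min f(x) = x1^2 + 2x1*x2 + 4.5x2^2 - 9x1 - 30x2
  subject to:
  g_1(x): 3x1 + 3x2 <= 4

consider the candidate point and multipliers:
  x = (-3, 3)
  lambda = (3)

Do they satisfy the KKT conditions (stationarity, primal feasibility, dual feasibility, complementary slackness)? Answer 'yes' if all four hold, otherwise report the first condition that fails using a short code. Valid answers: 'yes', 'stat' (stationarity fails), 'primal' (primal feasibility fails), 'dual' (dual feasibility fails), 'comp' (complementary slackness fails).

Gradient of f: grad f(x) = Q x + c = (-9, -9)
Constraint values g_i(x) = a_i^T x - b_i:
  g_1((-3, 3)) = -4
Stationarity residual: grad f(x) + sum_i lambda_i a_i = (0, 0)
  -> stationarity OK
Primal feasibility (all g_i <= 0): OK
Dual feasibility (all lambda_i >= 0): OK
Complementary slackness (lambda_i * g_i(x) = 0 for all i): FAILS

Verdict: the first failing condition is complementary_slackness -> comp.

comp


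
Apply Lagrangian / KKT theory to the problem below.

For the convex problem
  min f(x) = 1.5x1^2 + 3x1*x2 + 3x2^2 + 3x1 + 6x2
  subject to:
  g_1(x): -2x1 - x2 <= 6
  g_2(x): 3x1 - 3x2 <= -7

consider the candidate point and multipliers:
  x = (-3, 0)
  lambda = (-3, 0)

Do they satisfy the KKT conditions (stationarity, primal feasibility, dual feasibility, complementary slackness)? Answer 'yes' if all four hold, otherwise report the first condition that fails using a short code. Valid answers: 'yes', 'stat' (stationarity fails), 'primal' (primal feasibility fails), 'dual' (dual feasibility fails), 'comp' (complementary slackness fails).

Gradient of f: grad f(x) = Q x + c = (-6, -3)
Constraint values g_i(x) = a_i^T x - b_i:
  g_1((-3, 0)) = 0
  g_2((-3, 0)) = -2
Stationarity residual: grad f(x) + sum_i lambda_i a_i = (0, 0)
  -> stationarity OK
Primal feasibility (all g_i <= 0): OK
Dual feasibility (all lambda_i >= 0): FAILS
Complementary slackness (lambda_i * g_i(x) = 0 for all i): OK

Verdict: the first failing condition is dual_feasibility -> dual.

dual


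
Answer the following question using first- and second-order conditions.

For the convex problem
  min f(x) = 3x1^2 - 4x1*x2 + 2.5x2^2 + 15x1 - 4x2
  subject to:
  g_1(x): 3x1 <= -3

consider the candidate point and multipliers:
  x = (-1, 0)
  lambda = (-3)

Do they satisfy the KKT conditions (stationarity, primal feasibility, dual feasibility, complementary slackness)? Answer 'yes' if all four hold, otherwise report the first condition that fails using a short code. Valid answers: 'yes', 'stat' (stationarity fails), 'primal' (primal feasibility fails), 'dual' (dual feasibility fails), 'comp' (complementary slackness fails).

Gradient of f: grad f(x) = Q x + c = (9, 0)
Constraint values g_i(x) = a_i^T x - b_i:
  g_1((-1, 0)) = 0
Stationarity residual: grad f(x) + sum_i lambda_i a_i = (0, 0)
  -> stationarity OK
Primal feasibility (all g_i <= 0): OK
Dual feasibility (all lambda_i >= 0): FAILS
Complementary slackness (lambda_i * g_i(x) = 0 for all i): OK

Verdict: the first failing condition is dual_feasibility -> dual.

dual


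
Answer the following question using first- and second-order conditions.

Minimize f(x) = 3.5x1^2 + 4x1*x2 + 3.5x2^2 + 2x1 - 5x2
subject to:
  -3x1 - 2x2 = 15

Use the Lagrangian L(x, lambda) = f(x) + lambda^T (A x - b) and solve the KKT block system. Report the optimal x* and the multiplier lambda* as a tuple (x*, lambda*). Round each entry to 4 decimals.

Form the Lagrangian:
  L(x, lambda) = (1/2) x^T Q x + c^T x + lambda^T (A x - b)
Stationarity (grad_x L = 0): Q x + c + A^T lambda = 0.
Primal feasibility: A x = b.

This gives the KKT block system:
  [ Q   A^T ] [ x     ]   [-c ]
  [ A    0  ] [ lambda ] = [ b ]

Solving the linear system:
  x*      = (-5.4186, 0.6279)
  lambda* = (-11.1395)
  f(x*)   = 76.5581

x* = (-5.4186, 0.6279), lambda* = (-11.1395)


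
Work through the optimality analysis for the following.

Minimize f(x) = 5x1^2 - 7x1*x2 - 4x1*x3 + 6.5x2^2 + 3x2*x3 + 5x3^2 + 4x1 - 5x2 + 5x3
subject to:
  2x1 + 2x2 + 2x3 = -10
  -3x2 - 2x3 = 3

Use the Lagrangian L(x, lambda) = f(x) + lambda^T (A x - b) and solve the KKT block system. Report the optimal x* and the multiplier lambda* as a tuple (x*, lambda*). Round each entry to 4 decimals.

Form the Lagrangian:
  L(x, lambda) = (1/2) x^T Q x + c^T x + lambda^T (A x - b)
Stationarity (grad_x L = 0): Q x + c + A^T lambda = 0.
Primal feasibility: A x = b.

This gives the KKT block system:
  [ Q   A^T ] [ x     ]   [-c ]
  [ A    0  ] [ lambda ] = [ b ]

Solving the linear system:
  x*      = (-3.4375, 0.125, -1.6875)
  lambda* = (12.25, 13.375)
  f(x*)   = 29.7812

x* = (-3.4375, 0.125, -1.6875), lambda* = (12.25, 13.375)


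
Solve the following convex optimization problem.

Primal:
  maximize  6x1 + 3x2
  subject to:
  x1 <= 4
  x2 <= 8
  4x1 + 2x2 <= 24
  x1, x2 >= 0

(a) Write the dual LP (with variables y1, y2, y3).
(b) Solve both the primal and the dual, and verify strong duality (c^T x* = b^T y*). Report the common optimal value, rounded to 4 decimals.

The standard primal-dual pair for 'max c^T x s.t. A x <= b, x >= 0' is:
  Dual:  min b^T y  s.t.  A^T y >= c,  y >= 0.

So the dual LP is:
  minimize  4y1 + 8y2 + 24y3
  subject to:
    y1 + 4y3 >= 6
    y2 + 2y3 >= 3
    y1, y2, y3 >= 0

Solving the primal: x* = (2, 8).
  primal value c^T x* = 36.
Solving the dual: y* = (0, 0, 1.5).
  dual value b^T y* = 36.
Strong duality: c^T x* = b^T y*. Confirmed.

36


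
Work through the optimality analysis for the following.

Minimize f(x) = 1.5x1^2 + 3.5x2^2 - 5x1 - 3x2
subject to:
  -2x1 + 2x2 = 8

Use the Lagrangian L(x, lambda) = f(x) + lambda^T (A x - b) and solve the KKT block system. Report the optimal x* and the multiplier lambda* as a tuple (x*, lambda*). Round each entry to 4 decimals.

Form the Lagrangian:
  L(x, lambda) = (1/2) x^T Q x + c^T x + lambda^T (A x - b)
Stationarity (grad_x L = 0): Q x + c + A^T lambda = 0.
Primal feasibility: A x = b.

This gives the KKT block system:
  [ Q   A^T ] [ x     ]   [-c ]
  [ A    0  ] [ lambda ] = [ b ]

Solving the linear system:
  x*      = (-2, 2)
  lambda* = (-5.5)
  f(x*)   = 24

x* = (-2, 2), lambda* = (-5.5)


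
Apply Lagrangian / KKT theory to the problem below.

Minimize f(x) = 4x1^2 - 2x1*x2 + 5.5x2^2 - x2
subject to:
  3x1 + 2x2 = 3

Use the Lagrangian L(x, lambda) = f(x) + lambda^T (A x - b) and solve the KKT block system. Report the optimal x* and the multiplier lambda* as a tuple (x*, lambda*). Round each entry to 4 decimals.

Form the Lagrangian:
  L(x, lambda) = (1/2) x^T Q x + c^T x + lambda^T (A x - b)
Stationarity (grad_x L = 0): Q x + c + A^T lambda = 0.
Primal feasibility: A x = b.

This gives the KKT block system:
  [ Q   A^T ] [ x     ]   [-c ]
  [ A    0  ] [ lambda ] = [ b ]

Solving the linear system:
  x*      = (0.6774, 0.4839)
  lambda* = (-1.4839)
  f(x*)   = 1.9839

x* = (0.6774, 0.4839), lambda* = (-1.4839)


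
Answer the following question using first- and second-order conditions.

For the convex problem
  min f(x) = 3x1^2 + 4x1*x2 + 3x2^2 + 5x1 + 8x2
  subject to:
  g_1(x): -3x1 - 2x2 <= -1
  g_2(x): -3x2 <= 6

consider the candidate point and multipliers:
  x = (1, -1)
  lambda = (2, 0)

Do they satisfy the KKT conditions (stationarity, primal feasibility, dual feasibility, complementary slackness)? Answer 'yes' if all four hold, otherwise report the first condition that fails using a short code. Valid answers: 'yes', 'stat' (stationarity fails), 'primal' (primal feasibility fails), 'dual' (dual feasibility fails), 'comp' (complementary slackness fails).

Gradient of f: grad f(x) = Q x + c = (7, 6)
Constraint values g_i(x) = a_i^T x - b_i:
  g_1((1, -1)) = 0
  g_2((1, -1)) = -3
Stationarity residual: grad f(x) + sum_i lambda_i a_i = (1, 2)
  -> stationarity FAILS
Primal feasibility (all g_i <= 0): OK
Dual feasibility (all lambda_i >= 0): OK
Complementary slackness (lambda_i * g_i(x) = 0 for all i): OK

Verdict: the first failing condition is stationarity -> stat.

stat


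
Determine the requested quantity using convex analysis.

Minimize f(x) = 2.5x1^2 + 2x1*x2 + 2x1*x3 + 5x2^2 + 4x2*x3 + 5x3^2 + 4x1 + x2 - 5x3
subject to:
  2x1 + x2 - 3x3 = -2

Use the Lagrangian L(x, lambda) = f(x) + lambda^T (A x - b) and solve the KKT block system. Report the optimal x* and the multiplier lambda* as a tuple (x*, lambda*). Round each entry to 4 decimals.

Form the Lagrangian:
  L(x, lambda) = (1/2) x^T Q x + c^T x + lambda^T (A x - b)
Stationarity (grad_x L = 0): Q x + c + A^T lambda = 0.
Primal feasibility: A x = b.

This gives the KKT block system:
  [ Q   A^T ] [ x     ]   [-c ]
  [ A    0  ] [ lambda ] = [ b ]

Solving the linear system:
  x*      = (-0.5182, -0.0223, 0.3138)
  lambda* = (-0.996)
  f(x*)   = -2.8279

x* = (-0.5182, -0.0223, 0.3138), lambda* = (-0.996)


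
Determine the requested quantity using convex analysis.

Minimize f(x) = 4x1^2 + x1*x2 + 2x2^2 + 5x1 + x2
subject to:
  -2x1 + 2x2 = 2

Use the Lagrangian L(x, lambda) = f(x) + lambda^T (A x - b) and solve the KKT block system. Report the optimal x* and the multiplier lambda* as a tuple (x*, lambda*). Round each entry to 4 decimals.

Form the Lagrangian:
  L(x, lambda) = (1/2) x^T Q x + c^T x + lambda^T (A x - b)
Stationarity (grad_x L = 0): Q x + c + A^T lambda = 0.
Primal feasibility: A x = b.

This gives the KKT block system:
  [ Q   A^T ] [ x     ]   [-c ]
  [ A    0  ] [ lambda ] = [ b ]

Solving the linear system:
  x*      = (-0.7857, 0.2143)
  lambda* = (-0.5357)
  f(x*)   = -1.3214

x* = (-0.7857, 0.2143), lambda* = (-0.5357)


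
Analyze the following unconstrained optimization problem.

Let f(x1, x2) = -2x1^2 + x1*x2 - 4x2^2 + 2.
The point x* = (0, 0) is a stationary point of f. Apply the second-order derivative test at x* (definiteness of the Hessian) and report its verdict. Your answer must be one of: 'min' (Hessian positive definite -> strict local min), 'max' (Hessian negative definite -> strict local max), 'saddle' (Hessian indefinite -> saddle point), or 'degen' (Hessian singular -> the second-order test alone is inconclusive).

Compute the Hessian H = grad^2 f:
  H = [[-4, 1], [1, -8]]
Verify stationarity: grad f(x*) = H x* + g = (0, 0).
Eigenvalues of H: -8.2361, -3.7639.
Both eigenvalues < 0, so H is negative definite -> x* is a strict local max.

max


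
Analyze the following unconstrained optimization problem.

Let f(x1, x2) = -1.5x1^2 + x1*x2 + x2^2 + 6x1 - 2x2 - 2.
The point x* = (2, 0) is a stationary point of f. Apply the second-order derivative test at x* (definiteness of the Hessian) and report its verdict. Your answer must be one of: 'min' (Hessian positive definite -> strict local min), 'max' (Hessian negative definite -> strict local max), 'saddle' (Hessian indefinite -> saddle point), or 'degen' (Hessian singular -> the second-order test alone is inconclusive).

Compute the Hessian H = grad^2 f:
  H = [[-3, 1], [1, 2]]
Verify stationarity: grad f(x*) = H x* + g = (0, 0).
Eigenvalues of H: -3.1926, 2.1926.
Eigenvalues have mixed signs, so H is indefinite -> x* is a saddle point.

saddle


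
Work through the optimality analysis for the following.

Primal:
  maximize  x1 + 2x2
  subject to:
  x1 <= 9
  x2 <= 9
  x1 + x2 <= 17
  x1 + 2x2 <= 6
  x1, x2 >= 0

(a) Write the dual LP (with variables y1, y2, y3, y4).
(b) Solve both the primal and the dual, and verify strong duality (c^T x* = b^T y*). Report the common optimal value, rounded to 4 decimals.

The standard primal-dual pair for 'max c^T x s.t. A x <= b, x >= 0' is:
  Dual:  min b^T y  s.t.  A^T y >= c,  y >= 0.

So the dual LP is:
  minimize  9y1 + 9y2 + 17y3 + 6y4
  subject to:
    y1 + y3 + y4 >= 1
    y2 + y3 + 2y4 >= 2
    y1, y2, y3, y4 >= 0

Solving the primal: x* = (6, 0).
  primal value c^T x* = 6.
Solving the dual: y* = (0, 0, 0, 1).
  dual value b^T y* = 6.
Strong duality: c^T x* = b^T y*. Confirmed.

6


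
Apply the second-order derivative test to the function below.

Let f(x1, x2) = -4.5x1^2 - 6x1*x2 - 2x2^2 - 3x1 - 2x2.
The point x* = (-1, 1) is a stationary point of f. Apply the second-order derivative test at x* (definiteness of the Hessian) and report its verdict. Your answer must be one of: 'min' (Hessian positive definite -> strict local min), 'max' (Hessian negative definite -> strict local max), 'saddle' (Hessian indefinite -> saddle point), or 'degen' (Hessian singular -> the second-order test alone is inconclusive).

Compute the Hessian H = grad^2 f:
  H = [[-9, -6], [-6, -4]]
Verify stationarity: grad f(x*) = H x* + g = (0, 0).
Eigenvalues of H: -13, 0.
H has a zero eigenvalue (singular; negative semidefinite but not definite), so H is neither positive definite, negative definite, nor indefinite. The second-order test alone is inconclusive -> degen.
(Indeed, f is constant along the null direction of H through x*, so x* is not a strict local extremum.)

degen


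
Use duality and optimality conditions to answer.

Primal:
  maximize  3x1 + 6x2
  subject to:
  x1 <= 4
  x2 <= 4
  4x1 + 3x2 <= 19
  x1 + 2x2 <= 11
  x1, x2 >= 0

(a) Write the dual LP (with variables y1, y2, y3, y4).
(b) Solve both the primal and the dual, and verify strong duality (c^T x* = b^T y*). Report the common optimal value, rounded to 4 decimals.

The standard primal-dual pair for 'max c^T x s.t. A x <= b, x >= 0' is:
  Dual:  min b^T y  s.t.  A^T y >= c,  y >= 0.

So the dual LP is:
  minimize  4y1 + 4y2 + 19y3 + 11y4
  subject to:
    y1 + 4y3 + y4 >= 3
    y2 + 3y3 + 2y4 >= 6
    y1, y2, y3, y4 >= 0

Solving the primal: x* = (1.75, 4).
  primal value c^T x* = 29.25.
Solving the dual: y* = (0, 3.75, 0.75, 0).
  dual value b^T y* = 29.25.
Strong duality: c^T x* = b^T y*. Confirmed.

29.25


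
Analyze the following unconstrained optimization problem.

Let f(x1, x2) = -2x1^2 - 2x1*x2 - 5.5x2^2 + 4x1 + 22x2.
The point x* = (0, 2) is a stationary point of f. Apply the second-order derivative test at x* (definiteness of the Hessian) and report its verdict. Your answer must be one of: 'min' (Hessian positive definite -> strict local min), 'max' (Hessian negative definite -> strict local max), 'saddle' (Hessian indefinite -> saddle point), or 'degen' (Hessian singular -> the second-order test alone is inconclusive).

Compute the Hessian H = grad^2 f:
  H = [[-4, -2], [-2, -11]]
Verify stationarity: grad f(x*) = H x* + g = (0, 0).
Eigenvalues of H: -11.5311, -3.4689.
Both eigenvalues < 0, so H is negative definite -> x* is a strict local max.

max


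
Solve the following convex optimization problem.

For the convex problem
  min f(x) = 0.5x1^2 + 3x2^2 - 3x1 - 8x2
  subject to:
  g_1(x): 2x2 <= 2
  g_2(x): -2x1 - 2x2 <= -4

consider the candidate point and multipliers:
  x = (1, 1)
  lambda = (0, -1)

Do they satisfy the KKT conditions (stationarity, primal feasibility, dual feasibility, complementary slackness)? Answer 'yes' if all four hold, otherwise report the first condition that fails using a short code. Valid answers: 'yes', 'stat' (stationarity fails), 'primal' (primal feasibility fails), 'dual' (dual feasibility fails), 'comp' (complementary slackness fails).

Gradient of f: grad f(x) = Q x + c = (-2, -2)
Constraint values g_i(x) = a_i^T x - b_i:
  g_1((1, 1)) = 0
  g_2((1, 1)) = 0
Stationarity residual: grad f(x) + sum_i lambda_i a_i = (0, 0)
  -> stationarity OK
Primal feasibility (all g_i <= 0): OK
Dual feasibility (all lambda_i >= 0): FAILS
Complementary slackness (lambda_i * g_i(x) = 0 for all i): OK

Verdict: the first failing condition is dual_feasibility -> dual.

dual


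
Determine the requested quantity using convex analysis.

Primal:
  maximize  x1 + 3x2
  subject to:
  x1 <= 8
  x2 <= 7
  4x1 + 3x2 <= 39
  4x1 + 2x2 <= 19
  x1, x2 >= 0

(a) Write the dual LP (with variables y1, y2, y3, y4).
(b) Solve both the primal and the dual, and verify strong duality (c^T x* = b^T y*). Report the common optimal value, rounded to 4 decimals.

The standard primal-dual pair for 'max c^T x s.t. A x <= b, x >= 0' is:
  Dual:  min b^T y  s.t.  A^T y >= c,  y >= 0.

So the dual LP is:
  minimize  8y1 + 7y2 + 39y3 + 19y4
  subject to:
    y1 + 4y3 + 4y4 >= 1
    y2 + 3y3 + 2y4 >= 3
    y1, y2, y3, y4 >= 0

Solving the primal: x* = (1.25, 7).
  primal value c^T x* = 22.25.
Solving the dual: y* = (0, 2.5, 0, 0.25).
  dual value b^T y* = 22.25.
Strong duality: c^T x* = b^T y*. Confirmed.

22.25


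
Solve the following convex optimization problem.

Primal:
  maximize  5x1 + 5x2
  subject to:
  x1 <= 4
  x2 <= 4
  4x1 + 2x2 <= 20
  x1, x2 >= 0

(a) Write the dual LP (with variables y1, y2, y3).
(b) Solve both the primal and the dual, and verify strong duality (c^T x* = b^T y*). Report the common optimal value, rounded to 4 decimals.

The standard primal-dual pair for 'max c^T x s.t. A x <= b, x >= 0' is:
  Dual:  min b^T y  s.t.  A^T y >= c,  y >= 0.

So the dual LP is:
  minimize  4y1 + 4y2 + 20y3
  subject to:
    y1 + 4y3 >= 5
    y2 + 2y3 >= 5
    y1, y2, y3 >= 0

Solving the primal: x* = (3, 4).
  primal value c^T x* = 35.
Solving the dual: y* = (0, 2.5, 1.25).
  dual value b^T y* = 35.
Strong duality: c^T x* = b^T y*. Confirmed.

35


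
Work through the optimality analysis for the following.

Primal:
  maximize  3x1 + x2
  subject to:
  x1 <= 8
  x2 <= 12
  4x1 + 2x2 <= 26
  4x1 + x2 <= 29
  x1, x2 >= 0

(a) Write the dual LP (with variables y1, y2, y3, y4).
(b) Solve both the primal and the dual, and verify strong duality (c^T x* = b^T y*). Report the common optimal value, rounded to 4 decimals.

The standard primal-dual pair for 'max c^T x s.t. A x <= b, x >= 0' is:
  Dual:  min b^T y  s.t.  A^T y >= c,  y >= 0.

So the dual LP is:
  minimize  8y1 + 12y2 + 26y3 + 29y4
  subject to:
    y1 + 4y3 + 4y4 >= 3
    y2 + 2y3 + y4 >= 1
    y1, y2, y3, y4 >= 0

Solving the primal: x* = (6.5, 0).
  primal value c^T x* = 19.5.
Solving the dual: y* = (0, 0, 0.75, 0).
  dual value b^T y* = 19.5.
Strong duality: c^T x* = b^T y*. Confirmed.

19.5


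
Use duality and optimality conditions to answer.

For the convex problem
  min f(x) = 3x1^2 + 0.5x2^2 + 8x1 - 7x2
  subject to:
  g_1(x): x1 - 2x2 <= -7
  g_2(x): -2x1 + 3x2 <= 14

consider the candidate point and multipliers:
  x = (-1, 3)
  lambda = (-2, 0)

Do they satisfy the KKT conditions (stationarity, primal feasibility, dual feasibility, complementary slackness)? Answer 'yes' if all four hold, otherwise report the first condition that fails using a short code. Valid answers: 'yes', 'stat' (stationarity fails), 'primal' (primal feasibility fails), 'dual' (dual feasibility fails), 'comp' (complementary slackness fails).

Gradient of f: grad f(x) = Q x + c = (2, -4)
Constraint values g_i(x) = a_i^T x - b_i:
  g_1((-1, 3)) = 0
  g_2((-1, 3)) = -3
Stationarity residual: grad f(x) + sum_i lambda_i a_i = (0, 0)
  -> stationarity OK
Primal feasibility (all g_i <= 0): OK
Dual feasibility (all lambda_i >= 0): FAILS
Complementary slackness (lambda_i * g_i(x) = 0 for all i): OK

Verdict: the first failing condition is dual_feasibility -> dual.

dual


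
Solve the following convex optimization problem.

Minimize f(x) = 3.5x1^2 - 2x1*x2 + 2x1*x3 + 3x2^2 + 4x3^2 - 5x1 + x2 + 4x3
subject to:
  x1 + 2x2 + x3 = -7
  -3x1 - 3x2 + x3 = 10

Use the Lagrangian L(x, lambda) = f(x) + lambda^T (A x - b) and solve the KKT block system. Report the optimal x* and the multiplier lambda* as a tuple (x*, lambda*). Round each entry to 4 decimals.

Form the Lagrangian:
  L(x, lambda) = (1/2) x^T Q x + c^T x + lambda^T (A x - b)
Stationarity (grad_x L = 0): Q x + c + A^T lambda = 0.
Primal feasibility: A x = b.

This gives the KKT block system:
  [ Q   A^T ] [ x     ]   [-c ]
  [ A    0  ] [ lambda ] = [ b ]

Solving the linear system:
  x*      = (-0.9503, -2.6398, -0.7702)
  lambda* = (5.0248, -0.9627)
  f(x*)   = 21.9161

x* = (-0.9503, -2.6398, -0.7702), lambda* = (5.0248, -0.9627)


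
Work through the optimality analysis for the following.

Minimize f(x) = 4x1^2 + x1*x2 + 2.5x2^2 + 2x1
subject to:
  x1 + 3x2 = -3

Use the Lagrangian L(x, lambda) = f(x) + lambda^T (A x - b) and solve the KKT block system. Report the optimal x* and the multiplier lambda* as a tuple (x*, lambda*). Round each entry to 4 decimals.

Form the Lagrangian:
  L(x, lambda) = (1/2) x^T Q x + c^T x + lambda^T (A x - b)
Stationarity (grad_x L = 0): Q x + c + A^T lambda = 0.
Primal feasibility: A x = b.

This gives the KKT block system:
  [ Q   A^T ] [ x     ]   [-c ]
  [ A    0  ] [ lambda ] = [ b ]

Solving the linear system:
  x*      = (-0.338, -0.8873)
  lambda* = (1.5915)
  f(x*)   = 2.0493

x* = (-0.338, -0.8873), lambda* = (1.5915)


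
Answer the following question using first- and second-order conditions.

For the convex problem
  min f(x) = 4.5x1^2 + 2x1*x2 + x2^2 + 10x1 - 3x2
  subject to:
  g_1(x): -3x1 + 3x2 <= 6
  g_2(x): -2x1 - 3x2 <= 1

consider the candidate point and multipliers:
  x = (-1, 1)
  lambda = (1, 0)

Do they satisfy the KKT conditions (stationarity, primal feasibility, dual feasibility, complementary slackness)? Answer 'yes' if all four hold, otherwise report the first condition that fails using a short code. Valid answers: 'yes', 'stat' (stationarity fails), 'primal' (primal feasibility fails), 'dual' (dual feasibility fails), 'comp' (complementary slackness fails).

Gradient of f: grad f(x) = Q x + c = (3, -3)
Constraint values g_i(x) = a_i^T x - b_i:
  g_1((-1, 1)) = 0
  g_2((-1, 1)) = -2
Stationarity residual: grad f(x) + sum_i lambda_i a_i = (0, 0)
  -> stationarity OK
Primal feasibility (all g_i <= 0): OK
Dual feasibility (all lambda_i >= 0): OK
Complementary slackness (lambda_i * g_i(x) = 0 for all i): OK

Verdict: yes, KKT holds.

yes


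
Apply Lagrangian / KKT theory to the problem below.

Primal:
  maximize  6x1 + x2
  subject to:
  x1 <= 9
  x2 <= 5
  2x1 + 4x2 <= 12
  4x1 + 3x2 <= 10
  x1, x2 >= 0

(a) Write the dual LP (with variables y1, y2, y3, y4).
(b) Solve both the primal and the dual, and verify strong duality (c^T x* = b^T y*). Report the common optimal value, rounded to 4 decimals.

The standard primal-dual pair for 'max c^T x s.t. A x <= b, x >= 0' is:
  Dual:  min b^T y  s.t.  A^T y >= c,  y >= 0.

So the dual LP is:
  minimize  9y1 + 5y2 + 12y3 + 10y4
  subject to:
    y1 + 2y3 + 4y4 >= 6
    y2 + 4y3 + 3y4 >= 1
    y1, y2, y3, y4 >= 0

Solving the primal: x* = (2.5, 0).
  primal value c^T x* = 15.
Solving the dual: y* = (0, 0, 0, 1.5).
  dual value b^T y* = 15.
Strong duality: c^T x* = b^T y*. Confirmed.

15


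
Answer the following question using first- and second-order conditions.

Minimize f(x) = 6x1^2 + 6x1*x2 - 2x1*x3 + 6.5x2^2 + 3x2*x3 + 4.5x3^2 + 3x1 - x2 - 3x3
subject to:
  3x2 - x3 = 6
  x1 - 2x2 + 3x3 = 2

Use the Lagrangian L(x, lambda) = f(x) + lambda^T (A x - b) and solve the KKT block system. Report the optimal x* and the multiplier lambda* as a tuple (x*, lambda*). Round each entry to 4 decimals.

Form the Lagrangian:
  L(x, lambda) = (1/2) x^T Q x + c^T x + lambda^T (A x - b)
Stationarity (grad_x L = 0): Q x + c + A^T lambda = 0.
Primal feasibility: A x = b.

This gives the KKT block system:
  [ Q   A^T ] [ x     ]   [-c ]
  [ A    0  ] [ lambda ] = [ b ]

Solving the linear system:
  x*      = (0.25, 2.8214, 2.4643)
  lambda* = (-26.8571, -18)
  f(x*)   = 93.8393

x* = (0.25, 2.8214, 2.4643), lambda* = (-26.8571, -18)


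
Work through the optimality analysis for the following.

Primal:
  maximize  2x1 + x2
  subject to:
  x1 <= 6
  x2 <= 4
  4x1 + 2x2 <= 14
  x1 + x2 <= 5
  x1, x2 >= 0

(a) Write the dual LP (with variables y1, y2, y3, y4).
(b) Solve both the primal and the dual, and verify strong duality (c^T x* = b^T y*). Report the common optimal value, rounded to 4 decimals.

The standard primal-dual pair for 'max c^T x s.t. A x <= b, x >= 0' is:
  Dual:  min b^T y  s.t.  A^T y >= c,  y >= 0.

So the dual LP is:
  minimize  6y1 + 4y2 + 14y3 + 5y4
  subject to:
    y1 + 4y3 + y4 >= 2
    y2 + 2y3 + y4 >= 1
    y1, y2, y3, y4 >= 0

Solving the primal: x* = (2, 3).
  primal value c^T x* = 7.
Solving the dual: y* = (0, 0, 0.5, 0).
  dual value b^T y* = 7.
Strong duality: c^T x* = b^T y*. Confirmed.

7


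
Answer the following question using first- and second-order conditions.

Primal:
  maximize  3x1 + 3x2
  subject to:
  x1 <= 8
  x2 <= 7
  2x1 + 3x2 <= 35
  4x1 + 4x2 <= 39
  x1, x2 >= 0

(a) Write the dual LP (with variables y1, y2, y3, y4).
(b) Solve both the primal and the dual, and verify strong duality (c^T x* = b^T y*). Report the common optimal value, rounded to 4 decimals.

The standard primal-dual pair for 'max c^T x s.t. A x <= b, x >= 0' is:
  Dual:  min b^T y  s.t.  A^T y >= c,  y >= 0.

So the dual LP is:
  minimize  8y1 + 7y2 + 35y3 + 39y4
  subject to:
    y1 + 2y3 + 4y4 >= 3
    y2 + 3y3 + 4y4 >= 3
    y1, y2, y3, y4 >= 0

Solving the primal: x* = (8, 1.75).
  primal value c^T x* = 29.25.
Solving the dual: y* = (0, 0, 0, 0.75).
  dual value b^T y* = 29.25.
Strong duality: c^T x* = b^T y*. Confirmed.

29.25


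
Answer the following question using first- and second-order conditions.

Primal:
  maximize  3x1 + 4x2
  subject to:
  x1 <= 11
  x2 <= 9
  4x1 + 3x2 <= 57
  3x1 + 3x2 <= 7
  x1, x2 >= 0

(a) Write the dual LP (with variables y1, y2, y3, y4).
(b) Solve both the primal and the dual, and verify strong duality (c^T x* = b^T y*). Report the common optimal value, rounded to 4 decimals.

The standard primal-dual pair for 'max c^T x s.t. A x <= b, x >= 0' is:
  Dual:  min b^T y  s.t.  A^T y >= c,  y >= 0.

So the dual LP is:
  minimize  11y1 + 9y2 + 57y3 + 7y4
  subject to:
    y1 + 4y3 + 3y4 >= 3
    y2 + 3y3 + 3y4 >= 4
    y1, y2, y3, y4 >= 0

Solving the primal: x* = (0, 2.3333).
  primal value c^T x* = 9.3333.
Solving the dual: y* = (0, 0, 0, 1.3333).
  dual value b^T y* = 9.3333.
Strong duality: c^T x* = b^T y*. Confirmed.

9.3333


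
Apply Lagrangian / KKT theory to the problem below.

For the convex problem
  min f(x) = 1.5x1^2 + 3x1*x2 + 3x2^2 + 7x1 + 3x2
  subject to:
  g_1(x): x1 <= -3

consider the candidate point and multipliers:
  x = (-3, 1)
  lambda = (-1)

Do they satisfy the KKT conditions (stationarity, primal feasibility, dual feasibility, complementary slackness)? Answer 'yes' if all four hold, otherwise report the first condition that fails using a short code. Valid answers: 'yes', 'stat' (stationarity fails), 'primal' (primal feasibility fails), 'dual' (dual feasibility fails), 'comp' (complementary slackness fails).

Gradient of f: grad f(x) = Q x + c = (1, 0)
Constraint values g_i(x) = a_i^T x - b_i:
  g_1((-3, 1)) = 0
Stationarity residual: grad f(x) + sum_i lambda_i a_i = (0, 0)
  -> stationarity OK
Primal feasibility (all g_i <= 0): OK
Dual feasibility (all lambda_i >= 0): FAILS
Complementary slackness (lambda_i * g_i(x) = 0 for all i): OK

Verdict: the first failing condition is dual_feasibility -> dual.

dual
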